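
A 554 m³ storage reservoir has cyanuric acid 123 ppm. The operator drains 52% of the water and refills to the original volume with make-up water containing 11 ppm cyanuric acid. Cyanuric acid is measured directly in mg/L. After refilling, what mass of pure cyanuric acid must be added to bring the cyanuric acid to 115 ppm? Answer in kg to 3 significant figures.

27.8 kg

Volume: 554 m³ = 554,000 L.
After draining 52% and refilling: 123 × 0.48 + 11 × 0.52 = 64.76 ppm.
Deficit to target: 115 − 64.76 = 50.24 mg/L.
Mass: 50.24 mg/L × 554,000 L = 27,830 g cyanuric acid.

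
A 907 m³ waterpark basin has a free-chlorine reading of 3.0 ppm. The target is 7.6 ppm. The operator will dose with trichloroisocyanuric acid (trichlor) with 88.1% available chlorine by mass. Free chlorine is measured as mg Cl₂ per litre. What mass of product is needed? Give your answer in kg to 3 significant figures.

4.74 kg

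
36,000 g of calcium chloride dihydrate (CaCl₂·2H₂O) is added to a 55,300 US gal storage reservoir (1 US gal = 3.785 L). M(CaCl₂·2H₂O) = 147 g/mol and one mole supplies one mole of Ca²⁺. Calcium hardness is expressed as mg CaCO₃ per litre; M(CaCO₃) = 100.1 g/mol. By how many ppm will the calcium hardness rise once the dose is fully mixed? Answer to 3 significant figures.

117 ppm

Volume: 55,300 US gal × 3.785 L/gal = 209,310 L.
Moles of Ca²⁺: 36,000 g ÷ 147 g/mol = 244.9 mol.
As CaCO₃: 244.9 mol × 100.1 g/mol = 24,510 g.
Rise: 24,510 g / 209,310 L × 1000 = 117.1 mg/L.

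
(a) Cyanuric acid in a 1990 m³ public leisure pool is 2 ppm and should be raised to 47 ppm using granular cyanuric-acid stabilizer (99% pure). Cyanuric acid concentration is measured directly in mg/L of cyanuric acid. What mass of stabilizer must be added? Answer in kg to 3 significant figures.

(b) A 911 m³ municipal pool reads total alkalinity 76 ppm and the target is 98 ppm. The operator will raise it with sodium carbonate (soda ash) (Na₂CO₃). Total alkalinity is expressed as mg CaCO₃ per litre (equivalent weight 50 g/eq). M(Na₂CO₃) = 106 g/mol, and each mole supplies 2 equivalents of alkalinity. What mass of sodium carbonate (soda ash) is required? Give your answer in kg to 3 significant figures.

(a) Volume: 1990 m³ = 1,990,000 L.
(a) CYA to add: (47 − 2) = 45 mg/L × 1,990,000 L = 89,550 g cyanuric acid.
(a) At 99% purity: 89,550 / 0.99 = 90,450 g product.

(b) Volume: 911 m³ = 911,000 L.
(b) Alkalinity to add: (98 − 76) = 22 mg/L as CaCO₃ × 911,000 L = 20,040 g as CaCO₃.
(b) Equivalents: 20,040 g ÷ 50 g/eq = 400.8 eq.
(b) Each mole of Na₂CO₃ supplies 2 eq, so 400.8 / 2 = 200.4 mol.
(b) Mass: 200.4 mol × 106 g/mol = 21,240 g.

(a) 90.5 kg; (b) 21.2 kg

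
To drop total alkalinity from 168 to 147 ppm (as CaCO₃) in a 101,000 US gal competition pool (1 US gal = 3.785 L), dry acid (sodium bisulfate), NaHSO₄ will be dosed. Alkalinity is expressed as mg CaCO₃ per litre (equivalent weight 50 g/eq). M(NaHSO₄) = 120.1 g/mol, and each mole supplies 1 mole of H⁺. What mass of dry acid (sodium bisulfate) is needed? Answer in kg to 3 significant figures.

Volume: 101,000 US gal × 3.785 L/gal = 382,285 L.
Alkalinity to neutralize: (168 − 147) = 21 mg/L as CaCO₃ × 382,285 L = 8028 g as CaCO₃.
Equivalents of H⁺ required: 8028 ÷ 50 g/eq = 160.6 eq = 160.6 mol NaHSO₄.
Mass of NaHSO₄: 160.6 × 120.1 = 19,280 g.

19.3 kg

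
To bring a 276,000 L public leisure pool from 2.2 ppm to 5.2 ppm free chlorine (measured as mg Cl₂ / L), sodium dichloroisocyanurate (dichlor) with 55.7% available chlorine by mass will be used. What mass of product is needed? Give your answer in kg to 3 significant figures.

1.49 kg

Chlorine deficit: 5.2 − 2.2 = 3 ppm = 3 mg/L as Cl₂.
Cl₂ equivalent needed: 3 mg/L × 276,000 L = 828,000 mg = 828 g.
Product at 55.7% available chlorine: 828 / 0.557 = 1487 g.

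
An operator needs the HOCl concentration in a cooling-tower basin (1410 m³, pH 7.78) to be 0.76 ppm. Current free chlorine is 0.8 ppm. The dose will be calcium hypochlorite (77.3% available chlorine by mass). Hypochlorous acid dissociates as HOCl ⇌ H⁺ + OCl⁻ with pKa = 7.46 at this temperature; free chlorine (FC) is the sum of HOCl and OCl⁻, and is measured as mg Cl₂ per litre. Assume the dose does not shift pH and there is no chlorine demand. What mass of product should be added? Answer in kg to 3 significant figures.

2.82 kg

Volume: 1410 m³ = 1,410,000 L.
[OCl⁻]/[HOCl] = 10^(pH − pKa) = 10^(7.78 − 7.46) = 2.089; fraction as HOCl = 1/(1 + 2.089) = 0.3237.
Free chlorine required for 0.76 ppm HOCl: 0.76 / 0.3237 = 2.348 ppm.
FC to add: 2.348 − 0.8 = 1.548 mg/L as Cl₂.
Cl₂ equivalent: 1.548 mg/L × 1,410,000 L = 2182 g.
Product at 77.3% available Cl: 2182 / 0.773 = 2823 g.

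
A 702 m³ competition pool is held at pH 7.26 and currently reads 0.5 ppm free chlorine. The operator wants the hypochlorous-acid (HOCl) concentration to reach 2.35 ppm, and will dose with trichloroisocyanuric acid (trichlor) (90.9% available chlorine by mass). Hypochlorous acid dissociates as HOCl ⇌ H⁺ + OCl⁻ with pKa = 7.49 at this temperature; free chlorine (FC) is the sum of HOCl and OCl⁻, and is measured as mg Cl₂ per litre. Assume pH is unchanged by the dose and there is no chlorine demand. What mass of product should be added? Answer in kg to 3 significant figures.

2.50 kg

Volume: 702 m³ = 702,000 L.
[OCl⁻]/[HOCl] = 10^(pH − pKa) = 10^(7.26 − 7.49) = 0.5888; fraction as HOCl = 1/(1 + 0.5888) = 0.6294.
Free chlorine required for 2.35 ppm HOCl: 2.35 / 0.6294 = 3.734 ppm.
FC to add: 3.734 − 0.5 = 3.234 mg/L as Cl₂.
Cl₂ equivalent: 3.234 mg/L × 702,000 L = 2270 g.
Product at 90.9% available Cl: 2270 / 0.909 = 2497 g.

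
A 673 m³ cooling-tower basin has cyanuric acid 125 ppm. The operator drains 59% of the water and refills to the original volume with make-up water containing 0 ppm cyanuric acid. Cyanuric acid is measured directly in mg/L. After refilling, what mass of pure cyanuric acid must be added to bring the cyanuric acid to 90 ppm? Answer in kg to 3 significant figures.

26.1 kg

Volume: 673 m³ = 673,000 L.
After draining 59% and refilling: 125 × 0.41 + 0 × 0.59 = 51.25 ppm.
Deficit to target: 90 − 51.25 = 38.75 mg/L.
Mass: 38.75 mg/L × 673,000 L = 26,080 g cyanuric acid.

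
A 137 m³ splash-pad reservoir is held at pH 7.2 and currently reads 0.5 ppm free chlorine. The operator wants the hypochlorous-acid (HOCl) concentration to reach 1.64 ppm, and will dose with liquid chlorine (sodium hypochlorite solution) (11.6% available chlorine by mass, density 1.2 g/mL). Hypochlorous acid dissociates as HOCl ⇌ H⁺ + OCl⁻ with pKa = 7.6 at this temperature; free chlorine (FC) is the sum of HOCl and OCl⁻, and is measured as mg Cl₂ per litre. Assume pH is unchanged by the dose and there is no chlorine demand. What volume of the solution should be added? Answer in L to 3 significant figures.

1.76 L

Volume: 137 m³ = 137,000 L.
[OCl⁻]/[HOCl] = 10^(pH − pKa) = 10^(7.2 − 7.6) = 0.3981; fraction as HOCl = 1/(1 + 0.3981) = 0.7153.
Free chlorine required for 1.64 ppm HOCl: 1.64 / 0.7153 = 2.293 ppm.
FC to add: 2.293 − 0.5 = 1.793 mg/L as Cl₂.
Cl₂ equivalent: 1.793 mg/L × 137,000 L = 245.6 g.
Product at 11.6% available Cl: 245.6 / 0.116 = 2117 g.
Volume: 2117 g ÷ 1.2 g/mL = 1765 mL.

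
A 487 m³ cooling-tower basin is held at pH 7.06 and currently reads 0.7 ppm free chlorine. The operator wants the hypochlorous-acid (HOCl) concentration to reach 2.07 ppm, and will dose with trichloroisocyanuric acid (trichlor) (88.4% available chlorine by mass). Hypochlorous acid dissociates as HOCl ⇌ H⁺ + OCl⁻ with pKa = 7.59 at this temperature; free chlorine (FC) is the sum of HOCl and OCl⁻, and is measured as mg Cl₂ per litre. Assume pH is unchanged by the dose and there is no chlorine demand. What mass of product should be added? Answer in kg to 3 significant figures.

Volume: 487 m³ = 487,000 L.
[OCl⁻]/[HOCl] = 10^(pH − pKa) = 10^(7.06 − 7.59) = 0.2951; fraction as HOCl = 1/(1 + 0.2951) = 0.7721.
Free chlorine required for 2.07 ppm HOCl: 2.07 / 0.7721 = 2.681 ppm.
FC to add: 2.681 − 0.7 = 1.981 mg/L as Cl₂.
Cl₂ equivalent: 1.981 mg/L × 487,000 L = 964.7 g.
Product at 88.4% available Cl: 964.7 / 0.884 = 1091 g.

1.09 kg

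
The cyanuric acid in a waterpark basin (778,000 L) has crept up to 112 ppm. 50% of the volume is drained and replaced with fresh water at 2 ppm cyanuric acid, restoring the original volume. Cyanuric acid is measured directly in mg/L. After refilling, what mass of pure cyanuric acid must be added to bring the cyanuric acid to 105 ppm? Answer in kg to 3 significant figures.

After draining 50% and refilling: 112 × 0.50 + 2 × 0.50 = 57 ppm.
Deficit to target: 105 − 57 = 48 mg/L.
Mass: 48 mg/L × 778,000 L = 37,340 g cyanuric acid.

37.3 kg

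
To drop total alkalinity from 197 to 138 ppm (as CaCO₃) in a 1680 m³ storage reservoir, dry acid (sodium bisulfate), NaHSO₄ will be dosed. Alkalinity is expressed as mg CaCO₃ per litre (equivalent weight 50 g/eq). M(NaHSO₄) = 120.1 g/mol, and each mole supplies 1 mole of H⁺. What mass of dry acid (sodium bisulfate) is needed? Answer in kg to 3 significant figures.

Volume: 1680 m³ = 1,680,000 L.
Alkalinity to neutralize: (197 − 138) = 59 mg/L as CaCO₃ × 1,680,000 L = 99,120 g as CaCO₃.
Equivalents of H⁺ required: 99,120 ÷ 50 g/eq = 1982 eq = 1982 mol NaHSO₄.
Mass of NaHSO₄: 1982 × 120.1 = 238,100 g.

238 kg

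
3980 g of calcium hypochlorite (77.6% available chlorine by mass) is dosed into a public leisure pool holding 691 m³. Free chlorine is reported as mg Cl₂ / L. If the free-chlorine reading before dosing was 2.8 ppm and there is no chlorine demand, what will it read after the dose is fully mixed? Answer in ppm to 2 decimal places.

7.27 ppm

Volume: 691 m³ = 691,000 L.
Available chlorine delivered: 3980 g × 0.776 = 3088 g as Cl₂.
Concentration rise: 3088 g / 691,000 L = 4.47 mg/L = 4.47 ppm.
Final FC: 2.8 + 4.47 = 7.27 ppm.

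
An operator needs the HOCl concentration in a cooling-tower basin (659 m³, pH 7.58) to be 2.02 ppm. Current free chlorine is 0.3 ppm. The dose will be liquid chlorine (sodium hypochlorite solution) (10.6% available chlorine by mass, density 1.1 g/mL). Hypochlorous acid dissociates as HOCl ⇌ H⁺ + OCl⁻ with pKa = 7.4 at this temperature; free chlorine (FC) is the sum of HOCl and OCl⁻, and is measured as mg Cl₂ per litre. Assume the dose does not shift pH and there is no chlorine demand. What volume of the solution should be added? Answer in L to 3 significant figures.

Volume: 659 m³ = 659,000 L.
[OCl⁻]/[HOCl] = 10^(pH − pKa) = 10^(7.58 − 7.4) = 1.514; fraction as HOCl = 1/(1 + 1.514) = 0.3978.
Free chlorine required for 2.02 ppm HOCl: 2.02 / 0.3978 = 5.077 ppm.
FC to add: 5.077 − 0.3 = 4.777 mg/L as Cl₂.
Cl₂ equivalent: 4.777 mg/L × 659,000 L = 3148 g.
Product at 10.6% available Cl: 3148 / 0.106 = 29,700 g.
Volume: 29,700 g ÷ 1.1 g/mL = 27,000 mL.

27.0 L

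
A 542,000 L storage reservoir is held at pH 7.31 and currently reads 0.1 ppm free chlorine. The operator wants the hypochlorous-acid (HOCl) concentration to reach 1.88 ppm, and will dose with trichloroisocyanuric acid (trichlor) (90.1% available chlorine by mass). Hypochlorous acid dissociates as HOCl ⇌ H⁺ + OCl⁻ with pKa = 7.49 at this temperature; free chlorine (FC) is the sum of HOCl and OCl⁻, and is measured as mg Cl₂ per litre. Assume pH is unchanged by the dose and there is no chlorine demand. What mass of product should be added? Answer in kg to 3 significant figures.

1.82 kg

[OCl⁻]/[HOCl] = 10^(pH − pKa) = 10^(7.31 − 7.49) = 0.6607; fraction as HOCl = 1/(1 + 0.6607) = 0.6022.
Free chlorine required for 1.88 ppm HOCl: 1.88 / 0.6022 = 3.122 ppm.
FC to add: 3.122 − 0.1 = 3.022 mg/L as Cl₂.
Cl₂ equivalent: 3.022 mg/L × 542,000 L = 1638 g.
Product at 90.1% available Cl: 1638 / 0.901 = 1818 g.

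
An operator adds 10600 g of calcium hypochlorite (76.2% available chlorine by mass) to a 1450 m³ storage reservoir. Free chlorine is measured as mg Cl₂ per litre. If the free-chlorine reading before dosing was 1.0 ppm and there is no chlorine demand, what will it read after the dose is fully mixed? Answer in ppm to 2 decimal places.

6.57 ppm

Volume: 1450 m³ = 1,450,000 L.
Available chlorine delivered: 10,600 g × 0.762 = 8077 g as Cl₂.
Concentration rise: 8077 g / 1,450,000 L = 5.57 mg/L = 5.57 ppm.
Final FC: 1.0 + 5.57 = 6.57 ppm.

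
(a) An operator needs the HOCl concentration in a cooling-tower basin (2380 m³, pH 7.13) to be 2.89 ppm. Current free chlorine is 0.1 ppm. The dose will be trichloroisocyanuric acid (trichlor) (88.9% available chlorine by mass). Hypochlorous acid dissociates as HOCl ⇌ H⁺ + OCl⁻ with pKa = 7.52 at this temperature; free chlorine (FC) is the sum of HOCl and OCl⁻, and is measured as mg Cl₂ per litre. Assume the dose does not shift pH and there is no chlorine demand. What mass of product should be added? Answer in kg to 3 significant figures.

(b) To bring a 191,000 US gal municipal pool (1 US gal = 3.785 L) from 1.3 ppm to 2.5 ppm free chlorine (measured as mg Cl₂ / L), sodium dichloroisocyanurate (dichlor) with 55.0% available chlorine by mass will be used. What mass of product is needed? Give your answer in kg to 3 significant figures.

(a) Volume: 2380 m³ = 2,380,000 L.
(a) [OCl⁻]/[HOCl] = 10^(pH − pKa) = 10^(7.13 − 7.52) = 0.4074; fraction as HOCl = 1/(1 + 0.4074) = 0.7105.
(a) Free chlorine required for 2.89 ppm HOCl: 2.89 / 0.7105 = 4.067 ppm.
(a) FC to add: 4.067 − 0.1 = 3.967 mg/L as Cl₂.
(a) Cl₂ equivalent: 3.967 mg/L × 2,380,000 L = 9442 g.
(a) Product at 88.9% available Cl: 9442 / 0.889 = 10,620 g.

(b) Volume: 191,000 US gal × 3.785 L/gal = 722,935 L.
(b) Chlorine deficit: 2.5 − 1.3 = 1.2 ppm = 1.2 mg/L as Cl₂.
(b) Cl₂ equivalent needed: 1.2 mg/L × 722,935 L = 867,500 mg = 867.5 g.
(b) Product at 55.0% available chlorine: 867.5 / 0.55 = 1577 g.

(a) 10.6 kg; (b) 1.58 kg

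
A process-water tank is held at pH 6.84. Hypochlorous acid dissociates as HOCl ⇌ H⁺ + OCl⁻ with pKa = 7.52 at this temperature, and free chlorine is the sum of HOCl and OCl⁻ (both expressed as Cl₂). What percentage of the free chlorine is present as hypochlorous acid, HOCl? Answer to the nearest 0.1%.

[OCl⁻]/[HOCl] = 10^(pH − pKa) = 10^(6.84 − 7.52) = 10^-0.68 = 0.2089.
Fraction as HOCl = 1 / (1 + 0.2089) = 0.8272.

82.7%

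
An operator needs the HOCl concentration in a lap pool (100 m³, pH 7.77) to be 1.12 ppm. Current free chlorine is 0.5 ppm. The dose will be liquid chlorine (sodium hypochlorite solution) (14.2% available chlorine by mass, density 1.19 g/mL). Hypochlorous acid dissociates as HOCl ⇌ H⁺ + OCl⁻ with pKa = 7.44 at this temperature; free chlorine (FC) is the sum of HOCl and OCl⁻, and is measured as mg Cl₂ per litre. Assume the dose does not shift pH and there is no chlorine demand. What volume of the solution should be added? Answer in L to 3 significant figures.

1.78 L

Volume: 100 m³ = 100,000 L.
[OCl⁻]/[HOCl] = 10^(pH − pKa) = 10^(7.77 − 7.44) = 2.138; fraction as HOCl = 1/(1 + 2.138) = 0.3187.
Free chlorine required for 1.12 ppm HOCl: 1.12 / 0.3187 = 3.515 ppm.
FC to add: 3.515 − 0.5 = 3.015 mg/L as Cl₂.
Cl₂ equivalent: 3.015 mg/L × 100,000 L = 301.5 g.
Product at 14.2% available Cl: 301.5 / 0.142 = 2123 g.
Volume: 2123 g ÷ 1.19 g/mL = 1784 mL.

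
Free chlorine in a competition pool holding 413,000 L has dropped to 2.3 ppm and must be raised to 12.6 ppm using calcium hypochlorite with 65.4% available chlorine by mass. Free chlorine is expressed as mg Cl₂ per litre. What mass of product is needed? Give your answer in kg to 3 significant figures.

Chlorine deficit: 12.6 − 2.3 = 10.3 ppm = 10.3 mg/L as Cl₂.
Cl₂ equivalent needed: 10.3 mg/L × 413,000 L = 4,254,000 mg = 4254 g.
Product at 65.4% available chlorine: 4254 / 0.654 = 6504 g.

6.50 kg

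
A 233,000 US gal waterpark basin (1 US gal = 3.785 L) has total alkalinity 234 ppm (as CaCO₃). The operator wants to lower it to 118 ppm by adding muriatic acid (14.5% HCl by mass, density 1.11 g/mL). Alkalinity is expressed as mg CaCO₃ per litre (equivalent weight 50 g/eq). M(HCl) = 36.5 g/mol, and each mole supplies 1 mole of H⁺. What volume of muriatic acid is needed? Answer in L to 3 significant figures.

Volume: 233,000 US gal × 3.785 L/gal = 881,905 L.
Alkalinity to neutralize: (234 − 118) = 116 mg/L as CaCO₃ × 881,905 L = 102,300 g as CaCO₃.
Equivalents of H⁺ required: 102,300 ÷ 50 g/eq = 2046 eq = 2046 mol HCl.
Mass of HCl: 2046 × 36.5 = 74,680 g.
Mass of 14.5% solution: 74,680 / 0.145 = 515,000 g.
Volume: 515,000 g ÷ 1.11 g/mL = 464,000 mL.

464 L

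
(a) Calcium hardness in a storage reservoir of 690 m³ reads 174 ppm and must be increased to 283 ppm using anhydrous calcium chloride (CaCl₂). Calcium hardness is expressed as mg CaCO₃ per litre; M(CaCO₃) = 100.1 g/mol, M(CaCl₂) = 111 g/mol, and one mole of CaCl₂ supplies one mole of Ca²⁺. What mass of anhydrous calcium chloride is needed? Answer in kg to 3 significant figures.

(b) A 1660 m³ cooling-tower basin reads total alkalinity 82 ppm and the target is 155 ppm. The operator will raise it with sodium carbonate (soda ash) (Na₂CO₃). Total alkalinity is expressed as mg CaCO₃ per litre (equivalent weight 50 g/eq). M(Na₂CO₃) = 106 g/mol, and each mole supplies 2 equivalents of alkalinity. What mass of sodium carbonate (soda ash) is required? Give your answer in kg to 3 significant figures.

(a) Volume: 690 m³ = 690,000 L.
(a) Hardness to add: (283 − 174) = 109 mg/L as CaCO₃ × 690,000 L = 75,210 g as CaCO₃.
(a) Moles of Ca²⁺ (1 mol Ca²⁺ ≡ 1 mol CaCO₃): 75,210 / 100.1 g/mol = 751.3 mol.
(a) Mass of CaCl₂: 751.3 × 111 = 83,400 g.

(b) Volume: 1660 m³ = 1,660,000 L.
(b) Alkalinity to add: (155 − 82) = 73 mg/L as CaCO₃ × 1,660,000 L = 121,200 g as CaCO₃.
(b) Equivalents: 121,200 g ÷ 50 g/eq = 2424 eq.
(b) Each mole of Na₂CO₃ supplies 2 eq, so 2424 / 2 = 1212 mol.
(b) Mass: 1212 mol × 106 g/mol = 128,500 g.

(a) 83.4 kg; (b) 128 kg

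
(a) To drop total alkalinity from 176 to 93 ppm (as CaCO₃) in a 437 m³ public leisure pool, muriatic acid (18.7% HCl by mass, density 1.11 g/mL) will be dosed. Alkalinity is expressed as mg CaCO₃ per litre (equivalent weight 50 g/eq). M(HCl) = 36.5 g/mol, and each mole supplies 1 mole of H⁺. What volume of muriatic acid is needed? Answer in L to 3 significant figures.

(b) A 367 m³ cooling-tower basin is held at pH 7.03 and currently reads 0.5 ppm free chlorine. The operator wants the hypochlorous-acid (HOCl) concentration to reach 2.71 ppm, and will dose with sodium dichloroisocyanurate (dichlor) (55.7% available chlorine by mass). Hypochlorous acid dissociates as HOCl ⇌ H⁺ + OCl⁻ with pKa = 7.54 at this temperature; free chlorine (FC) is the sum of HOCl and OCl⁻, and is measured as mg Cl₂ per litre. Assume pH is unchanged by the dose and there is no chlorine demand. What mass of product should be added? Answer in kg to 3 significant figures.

(a) Volume: 437 m³ = 437,000 L.
(a) Alkalinity to neutralize: (176 − 93) = 83 mg/L as CaCO₃ × 437,000 L = 36,270 g as CaCO₃.
(a) Equivalents of H⁺ required: 36,270 ÷ 50 g/eq = 725.4 eq = 725.4 mol HCl.
(a) Mass of HCl: 725.4 × 36.5 = 26,480 g.
(a) Mass of 18.7% solution: 26,480 / 0.187 = 141,600 g.
(a) Volume: 141,600 g ÷ 1.11 g/mL = 127,600 mL.

(b) Volume: 367 m³ = 367,000 L.
(b) [OCl⁻]/[HOCl] = 10^(pH − pKa) = 10^(7.03 − 7.54) = 0.309; fraction as HOCl = 1/(1 + 0.309) = 0.7639.
(b) Free chlorine required for 2.71 ppm HOCl: 2.71 / 0.7639 = 3.547 ppm.
(b) FC to add: 3.547 − 0.5 = 3.047 mg/L as Cl₂.
(b) Cl₂ equivalent: 3.047 mg/L × 367,000 L = 1118 g.
(b) Product at 55.7% available Cl: 1118 / 0.557 = 2008 g.

(a) 128 L; (b) 2.01 kg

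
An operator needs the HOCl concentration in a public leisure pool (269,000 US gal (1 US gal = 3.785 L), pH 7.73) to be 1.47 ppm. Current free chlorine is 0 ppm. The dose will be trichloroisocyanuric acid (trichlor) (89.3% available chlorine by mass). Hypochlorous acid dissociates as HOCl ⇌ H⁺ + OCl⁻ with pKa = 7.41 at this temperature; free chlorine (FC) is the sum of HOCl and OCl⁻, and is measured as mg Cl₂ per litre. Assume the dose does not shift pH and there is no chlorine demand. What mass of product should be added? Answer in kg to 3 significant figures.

5.18 kg

Volume: 269,000 US gal × 3.785 L/gal = 1,018,165 L.
[OCl⁻]/[HOCl] = 10^(pH − pKa) = 10^(7.73 − 7.41) = 2.089; fraction as HOCl = 1/(1 + 2.089) = 0.3237.
Free chlorine required for 1.47 ppm HOCl: 1.47 / 0.3237 = 4.541 ppm.
FC to add: 4.541 − 0 = 4.541 mg/L as Cl₂.
Cl₂ equivalent: 4.541 mg/L × 1,018,165 L = 4624 g.
Product at 89.3% available Cl: 4624 / 0.893 = 5178 g.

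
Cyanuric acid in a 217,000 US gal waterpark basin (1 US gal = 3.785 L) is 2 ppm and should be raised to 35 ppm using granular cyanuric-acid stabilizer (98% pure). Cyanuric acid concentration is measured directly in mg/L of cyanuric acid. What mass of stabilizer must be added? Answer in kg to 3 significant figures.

27.7 kg

Volume: 217,000 US gal × 3.785 L/gal = 821,345 L.
CYA to add: (35 − 2) = 33 mg/L × 821,345 L = 27,100 g cyanuric acid.
At 98% purity: 27,100 / 0.98 = 27,660 g product.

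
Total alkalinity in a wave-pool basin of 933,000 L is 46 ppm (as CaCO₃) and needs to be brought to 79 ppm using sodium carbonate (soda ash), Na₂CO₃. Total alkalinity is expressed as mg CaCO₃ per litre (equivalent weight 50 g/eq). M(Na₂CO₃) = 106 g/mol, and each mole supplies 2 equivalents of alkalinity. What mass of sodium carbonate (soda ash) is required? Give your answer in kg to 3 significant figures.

32.6 kg

Alkalinity to add: (79 − 46) = 33 mg/L as CaCO₃ × 933,000 L = 30,790 g as CaCO₃.
Equivalents: 30,790 g ÷ 50 g/eq = 615.8 eq.
Each mole of Na₂CO₃ supplies 2 eq, so 615.8 / 2 = 307.9 mol.
Mass: 307.9 mol × 106 g/mol = 32,640 g.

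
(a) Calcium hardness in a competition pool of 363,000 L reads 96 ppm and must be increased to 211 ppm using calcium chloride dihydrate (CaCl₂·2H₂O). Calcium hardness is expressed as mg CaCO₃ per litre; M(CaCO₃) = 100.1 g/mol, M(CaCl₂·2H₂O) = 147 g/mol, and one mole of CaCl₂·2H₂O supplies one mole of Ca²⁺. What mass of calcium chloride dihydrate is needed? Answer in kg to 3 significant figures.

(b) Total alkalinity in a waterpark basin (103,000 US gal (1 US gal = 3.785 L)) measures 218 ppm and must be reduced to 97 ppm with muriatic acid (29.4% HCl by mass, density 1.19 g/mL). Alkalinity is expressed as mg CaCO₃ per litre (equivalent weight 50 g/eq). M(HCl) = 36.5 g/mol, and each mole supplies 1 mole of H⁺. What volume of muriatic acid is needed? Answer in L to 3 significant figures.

(a) 61.3 kg; (b) 98.4 L

(a) Hardness to add: (211 − 96) = 115 mg/L as CaCO₃ × 363,000 L = 41,740 g as CaCO₃.
(a) Moles of Ca²⁺ (1 mol Ca²⁺ ≡ 1 mol CaCO₃): 41,740 / 100.1 g/mol = 417 mol.
(a) Mass of CaCl₂·2H₂O: 417 × 147 = 61,300 g.

(b) Volume: 103,000 US gal × 3.785 L/gal = 389,855 L.
(b) Alkalinity to neutralize: (218 − 97) = 121 mg/L as CaCO₃ × 389,855 L = 47,170 g as CaCO₃.
(b) Equivalents of H⁺ required: 47,170 ÷ 50 g/eq = 943.4 eq = 943.4 mol HCl.
(b) Mass of HCl: 943.4 × 36.5 = 34,440 g.
(b) Mass of 29.4% solution: 34,440 / 0.294 = 117,100 g.
(b) Volume: 117,100 g ÷ 1.19 g/mL = 98,430 mL.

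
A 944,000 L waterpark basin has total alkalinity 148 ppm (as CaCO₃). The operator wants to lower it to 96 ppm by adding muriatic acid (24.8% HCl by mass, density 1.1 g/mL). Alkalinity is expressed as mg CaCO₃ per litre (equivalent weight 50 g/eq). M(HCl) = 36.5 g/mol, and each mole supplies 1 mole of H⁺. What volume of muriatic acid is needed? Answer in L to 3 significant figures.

131 L

Alkalinity to neutralize: (148 − 96) = 52 mg/L as CaCO₃ × 944,000 L = 49,090 g as CaCO₃.
Equivalents of H⁺ required: 49,090 ÷ 50 g/eq = 981.8 eq = 981.8 mol HCl.
Mass of HCl: 981.8 × 36.5 = 35,830 g.
Mass of 24.8% solution: 35,830 / 0.248 = 144,500 g.
Volume: 144,500 g ÷ 1.1 g/mL = 131,400 mL.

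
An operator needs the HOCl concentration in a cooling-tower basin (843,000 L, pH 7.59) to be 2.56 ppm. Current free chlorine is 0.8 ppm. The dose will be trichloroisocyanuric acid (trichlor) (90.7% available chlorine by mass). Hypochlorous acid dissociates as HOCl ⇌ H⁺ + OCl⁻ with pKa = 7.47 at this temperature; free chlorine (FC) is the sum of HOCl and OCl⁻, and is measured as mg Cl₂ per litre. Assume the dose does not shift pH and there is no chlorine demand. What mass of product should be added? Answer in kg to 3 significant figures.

[OCl⁻]/[HOCl] = 10^(pH − pKa) = 10^(7.59 − 7.47) = 1.318; fraction as HOCl = 1/(1 + 1.318) = 0.4314.
Free chlorine required for 2.56 ppm HOCl: 2.56 / 0.4314 = 5.935 ppm.
FC to add: 5.935 − 0.8 = 5.135 mg/L as Cl₂.
Cl₂ equivalent: 5.135 mg/L × 843,000 L = 4329 g.
Product at 90.7% available Cl: 4329 / 0.907 = 4772 g.

4.77 kg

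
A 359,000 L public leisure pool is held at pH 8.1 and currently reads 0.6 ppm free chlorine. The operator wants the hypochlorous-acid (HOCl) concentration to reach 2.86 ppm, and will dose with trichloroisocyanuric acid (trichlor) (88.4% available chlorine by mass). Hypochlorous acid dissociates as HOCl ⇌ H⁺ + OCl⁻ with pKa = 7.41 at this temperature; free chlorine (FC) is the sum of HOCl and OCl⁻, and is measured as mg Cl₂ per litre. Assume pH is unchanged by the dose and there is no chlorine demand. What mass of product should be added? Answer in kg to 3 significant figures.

6.61 kg

[OCl⁻]/[HOCl] = 10^(pH − pKa) = 10^(8.1 − 7.41) = 4.898; fraction as HOCl = 1/(1 + 4.898) = 0.1696.
Free chlorine required for 2.86 ppm HOCl: 2.86 / 0.1696 = 16.87 ppm.
FC to add: 16.87 − 0.6 = 16.27 mg/L as Cl₂.
Cl₂ equivalent: 16.27 mg/L × 359,000 L = 5840 g.
Product at 88.4% available Cl: 5840 / 0.884 = 6606 g.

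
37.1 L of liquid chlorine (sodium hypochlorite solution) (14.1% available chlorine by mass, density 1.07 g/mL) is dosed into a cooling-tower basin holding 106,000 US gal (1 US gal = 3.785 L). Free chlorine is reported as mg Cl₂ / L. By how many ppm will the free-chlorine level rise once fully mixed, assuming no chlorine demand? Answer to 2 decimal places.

Volume: 106,000 US gal × 3.785 L/gal = 401,210 L.
Mass of solution: 37.1 L × 1000 mL/L × 1.07 g/mL = 39,700 g.
Available chlorine delivered: 39,700 g × 0.141 = 5597 g as Cl₂.
Concentration rise: 5597 g / 401,210 L = 13.95 mg/L = 13.95 ppm.

13.95 ppm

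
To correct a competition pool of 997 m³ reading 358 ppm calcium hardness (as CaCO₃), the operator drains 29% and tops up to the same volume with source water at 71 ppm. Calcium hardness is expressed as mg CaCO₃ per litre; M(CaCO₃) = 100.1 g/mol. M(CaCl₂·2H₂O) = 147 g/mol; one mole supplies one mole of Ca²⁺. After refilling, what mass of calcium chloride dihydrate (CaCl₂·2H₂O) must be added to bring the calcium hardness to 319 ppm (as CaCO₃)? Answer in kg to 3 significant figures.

Volume: 997 m³ = 997,000 L.
After draining 29% and refilling: 358 × 0.71 + 71 × 0.29 = 274.77 ppm.
Deficit to target: 319 − 274.77 = 44.23 mg/L.
As CaCO₃: 44.23 mg/L × 997,000 L = 44,100 g; ÷ 100.1 = 440.5 mol Ca²⁺.
Mass: 440.5 × 147 = 64,760 g.

64.8 kg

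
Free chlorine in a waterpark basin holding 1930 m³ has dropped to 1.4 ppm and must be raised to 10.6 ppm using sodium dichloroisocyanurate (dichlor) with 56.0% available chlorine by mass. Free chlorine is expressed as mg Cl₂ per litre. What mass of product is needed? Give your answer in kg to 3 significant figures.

Volume: 1930 m³ = 1,930,000 L.
Chlorine deficit: 10.6 − 1.4 = 9.2 ppm = 9.2 mg/L as Cl₂.
Cl₂ equivalent needed: 9.2 mg/L × 1,930,000 L = 17,760,000 mg = 17,760 g.
Product at 56.0% available chlorine: 17,760 / 0.56 = 31,710 g.

31.7 kg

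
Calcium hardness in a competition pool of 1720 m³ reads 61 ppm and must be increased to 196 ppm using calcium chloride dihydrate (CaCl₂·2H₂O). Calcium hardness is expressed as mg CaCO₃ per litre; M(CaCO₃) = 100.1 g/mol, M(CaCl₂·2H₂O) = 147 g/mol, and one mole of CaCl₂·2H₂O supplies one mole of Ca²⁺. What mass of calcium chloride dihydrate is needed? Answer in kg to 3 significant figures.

Volume: 1720 m³ = 1,720,000 L.
Hardness to add: (196 − 61) = 135 mg/L as CaCO₃ × 1,720,000 L = 232,200 g as CaCO₃.
Moles of Ca²⁺ (1 mol Ca²⁺ ≡ 1 mol CaCO₃): 232,200 / 100.1 g/mol = 2320 mol.
Mass of CaCl₂·2H₂O: 2320 × 147 = 341,000 g.

341 kg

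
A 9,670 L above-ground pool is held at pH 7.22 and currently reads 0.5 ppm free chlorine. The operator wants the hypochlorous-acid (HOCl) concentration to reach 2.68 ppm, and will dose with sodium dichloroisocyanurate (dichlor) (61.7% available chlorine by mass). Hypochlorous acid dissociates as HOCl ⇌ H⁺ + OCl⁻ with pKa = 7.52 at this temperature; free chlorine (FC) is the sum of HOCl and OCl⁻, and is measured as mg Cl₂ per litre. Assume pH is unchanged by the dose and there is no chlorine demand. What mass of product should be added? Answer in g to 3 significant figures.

55.2 g

[OCl⁻]/[HOCl] = 10^(pH − pKa) = 10^(7.22 − 7.52) = 0.5012; fraction as HOCl = 1/(1 + 0.5012) = 0.6661.
Free chlorine required for 2.68 ppm HOCl: 2.68 / 0.6661 = 4.023 ppm.
FC to add: 4.023 − 0.5 = 3.523 mg/L as Cl₂.
Cl₂ equivalent: 3.523 mg/L × 9,670 L = 34.07 g.
Product at 61.7% available Cl: 34.07 / 0.617 = 55.22 g.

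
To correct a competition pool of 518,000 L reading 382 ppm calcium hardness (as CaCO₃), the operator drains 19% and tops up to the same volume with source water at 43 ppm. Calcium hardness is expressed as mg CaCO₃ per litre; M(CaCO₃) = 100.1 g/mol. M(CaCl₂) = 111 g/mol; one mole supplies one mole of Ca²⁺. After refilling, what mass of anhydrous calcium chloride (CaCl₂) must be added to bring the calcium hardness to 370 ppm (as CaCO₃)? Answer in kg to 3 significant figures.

After draining 19% and refilling: 382 × 0.81 + 43 × 0.19 = 317.59 ppm.
Deficit to target: 370 − 317.59 = 52.41 mg/L.
As CaCO₃: 52.41 mg/L × 518,000 L = 27,150 g; ÷ 100.1 = 271.2 mol Ca²⁺.
Mass: 271.2 × 111 = 30,100 g.

30.1 kg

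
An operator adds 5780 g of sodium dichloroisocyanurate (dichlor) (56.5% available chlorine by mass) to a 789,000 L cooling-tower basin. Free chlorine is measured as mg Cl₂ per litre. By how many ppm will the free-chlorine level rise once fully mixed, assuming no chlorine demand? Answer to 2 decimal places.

4.14 ppm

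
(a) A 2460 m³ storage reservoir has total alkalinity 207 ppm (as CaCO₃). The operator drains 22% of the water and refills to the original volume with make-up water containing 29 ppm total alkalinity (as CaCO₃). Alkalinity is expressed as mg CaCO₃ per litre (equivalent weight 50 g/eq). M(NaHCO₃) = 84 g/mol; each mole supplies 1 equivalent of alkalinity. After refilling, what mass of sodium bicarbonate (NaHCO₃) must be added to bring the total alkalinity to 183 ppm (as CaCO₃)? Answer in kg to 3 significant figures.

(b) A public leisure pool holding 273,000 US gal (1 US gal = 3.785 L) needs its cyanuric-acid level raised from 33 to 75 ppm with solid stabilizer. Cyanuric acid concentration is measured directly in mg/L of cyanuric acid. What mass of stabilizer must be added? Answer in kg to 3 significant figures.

(a) 62.7 kg; (b) 43.4 kg

(a) Volume: 2460 m³ = 2,460,000 L.
(a) After draining 22% and refilling: 207 × 0.78 + 29 × 0.22 = 167.84 ppm.
(a) Deficit to target: 183 − 167.84 = 15.16 mg/L.
(a) As CaCO₃: 15.16 mg/L × 2,460,000 L = 37,290 g; ÷ 50 g/eq ÷ 1 = 745.9 mol NaHCO₃.
(a) Mass: 745.9 × 84 = 62,650 g.

(b) Volume: 273,000 US gal × 3.785 L/gal = 1,033,305 L.
(b) CYA to add: (75 − 33) = 42 mg/L × 1,033,305 L = 43,400 g cyanuric acid.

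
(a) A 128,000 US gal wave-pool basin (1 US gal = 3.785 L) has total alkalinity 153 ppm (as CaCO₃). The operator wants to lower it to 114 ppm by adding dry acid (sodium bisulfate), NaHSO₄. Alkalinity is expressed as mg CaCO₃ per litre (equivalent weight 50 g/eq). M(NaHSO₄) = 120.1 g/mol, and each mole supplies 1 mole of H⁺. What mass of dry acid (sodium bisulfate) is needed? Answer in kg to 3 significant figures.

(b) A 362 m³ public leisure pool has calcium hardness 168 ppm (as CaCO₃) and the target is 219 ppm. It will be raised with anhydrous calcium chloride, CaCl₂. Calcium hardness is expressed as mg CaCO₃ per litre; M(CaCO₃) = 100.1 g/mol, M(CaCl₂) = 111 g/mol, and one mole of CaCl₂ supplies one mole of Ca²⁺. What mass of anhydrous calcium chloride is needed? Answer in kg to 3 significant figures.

(a) Volume: 128,000 US gal × 3.785 L/gal = 484,480 L.
(a) Alkalinity to neutralize: (153 − 114) = 39 mg/L as CaCO₃ × 484,480 L = 18,890 g as CaCO₃.
(a) Equivalents of H⁺ required: 18,890 ÷ 50 g/eq = 377.9 eq = 377.9 mol NaHSO₄.
(a) Mass of NaHSO₄: 377.9 × 120.1 = 45,390 g.

(b) Volume: 362 m³ = 362,000 L.
(b) Hardness to add: (219 − 168) = 51 mg/L as CaCO₃ × 362,000 L = 18,460 g as CaCO₃.
(b) Moles of Ca²⁺ (1 mol Ca²⁺ ≡ 1 mol CaCO₃): 18,460 / 100.1 g/mol = 184.4 mol.
(b) Mass of CaCl₂: 184.4 × 111 = 20,470 g.

(a) 45.4 kg; (b) 20.5 kg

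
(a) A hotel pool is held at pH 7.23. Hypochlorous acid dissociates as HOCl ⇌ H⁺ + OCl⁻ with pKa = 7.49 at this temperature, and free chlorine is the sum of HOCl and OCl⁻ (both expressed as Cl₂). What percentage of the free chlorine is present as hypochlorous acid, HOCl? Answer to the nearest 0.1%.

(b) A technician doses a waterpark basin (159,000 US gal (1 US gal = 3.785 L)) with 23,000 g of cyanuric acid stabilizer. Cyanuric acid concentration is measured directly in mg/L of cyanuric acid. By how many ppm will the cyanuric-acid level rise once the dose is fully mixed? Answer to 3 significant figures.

(a) 64.5%; (b) 38.2 ppm

(a) [OCl⁻]/[HOCl] = 10^(pH − pKa) = 10^(7.23 − 7.49) = 10^-0.26 = 0.5495.
(a) Fraction as HOCl = 1 / (1 + 0.5495) = 0.6454.

(b) Volume: 159,000 US gal × 3.785 L/gal = 601,815 L.
(b) Rise: 23,000 g / 601,815 L × 1000 = 38.22 mg/L.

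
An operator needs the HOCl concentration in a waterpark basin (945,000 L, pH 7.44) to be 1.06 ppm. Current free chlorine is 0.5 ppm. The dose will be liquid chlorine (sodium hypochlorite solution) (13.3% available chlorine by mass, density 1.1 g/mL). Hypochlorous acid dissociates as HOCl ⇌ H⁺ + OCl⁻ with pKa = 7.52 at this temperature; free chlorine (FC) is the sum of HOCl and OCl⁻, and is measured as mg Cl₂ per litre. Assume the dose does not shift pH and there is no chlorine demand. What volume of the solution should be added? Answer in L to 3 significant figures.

9.31 L

[OCl⁻]/[HOCl] = 10^(pH − pKa) = 10^(7.44 − 7.52) = 0.8318; fraction as HOCl = 1/(1 + 0.8318) = 0.5459.
Free chlorine required for 1.06 ppm HOCl: 1.06 / 0.5459 = 1.942 ppm.
FC to add: 1.942 − 0.5 = 1.442 mg/L as Cl₂.
Cl₂ equivalent: 1.442 mg/L × 945,000 L = 1362 g.
Product at 13.3% available Cl: 1362 / 0.133 = 10,240 g.
Volume: 10,240 g ÷ 1.1 g/mL = 9312 mL.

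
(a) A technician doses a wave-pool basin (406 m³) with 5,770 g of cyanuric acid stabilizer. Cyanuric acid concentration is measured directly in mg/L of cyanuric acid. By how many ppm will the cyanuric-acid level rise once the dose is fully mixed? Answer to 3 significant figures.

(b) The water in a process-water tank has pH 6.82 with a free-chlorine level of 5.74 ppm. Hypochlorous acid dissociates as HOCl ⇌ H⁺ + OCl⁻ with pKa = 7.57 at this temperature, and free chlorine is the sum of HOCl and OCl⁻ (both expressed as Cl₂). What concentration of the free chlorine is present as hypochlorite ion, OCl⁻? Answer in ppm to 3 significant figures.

(a) 14.2 ppm; (b) 0.867 ppm

(a) Volume: 406 m³ = 406,000 L.
(a) Rise: 5,770 g / 406,000 L × 1000 = 14.21 mg/L.

(b) [OCl⁻]/[HOCl] = 10^(pH − pKa) = 10^(6.82 − 7.57) = 10^-0.75 = 0.1778.
(b) Fraction as HOCl = 1 / (1 + 0.1778) = 0.849.
(b) OCl⁻ = (1 − 0.849) × 5.74 ppm = 0.8666 ppm.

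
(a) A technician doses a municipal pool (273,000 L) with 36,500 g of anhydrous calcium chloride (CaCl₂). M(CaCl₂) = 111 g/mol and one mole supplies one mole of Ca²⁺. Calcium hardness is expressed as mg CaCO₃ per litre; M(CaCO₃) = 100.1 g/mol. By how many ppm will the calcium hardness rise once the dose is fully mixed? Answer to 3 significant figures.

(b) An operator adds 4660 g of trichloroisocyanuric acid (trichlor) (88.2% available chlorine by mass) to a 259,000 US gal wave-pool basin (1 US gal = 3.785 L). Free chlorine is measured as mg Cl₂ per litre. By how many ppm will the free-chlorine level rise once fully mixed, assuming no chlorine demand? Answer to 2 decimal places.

(a) 121 ppm; (b) 4.19 ppm

(a) Moles of Ca²⁺: 36,500 g ÷ 111 g/mol = 328.8 mol.
(a) As CaCO₃: 328.8 mol × 100.1 g/mol = 32,920 g.
(a) Rise: 32,920 g / 273,000 L × 1000 = 120.6 mg/L.

(b) Volume: 259,000 US gal × 3.785 L/gal = 980,315 L.
(b) Available chlorine delivered: 4660 g × 0.882 = 4110 g as Cl₂.
(b) Concentration rise: 4110 g / 980,315 L = 4.193 mg/L = 4.19 ppm.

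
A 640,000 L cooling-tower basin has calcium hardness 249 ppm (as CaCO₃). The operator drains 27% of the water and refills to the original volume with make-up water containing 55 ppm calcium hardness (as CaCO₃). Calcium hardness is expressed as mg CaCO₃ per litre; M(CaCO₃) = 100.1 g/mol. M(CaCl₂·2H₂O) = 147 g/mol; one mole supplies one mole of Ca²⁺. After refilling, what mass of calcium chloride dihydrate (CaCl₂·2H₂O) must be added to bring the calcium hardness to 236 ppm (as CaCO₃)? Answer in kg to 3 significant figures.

37.0 kg

After draining 27% and refilling: 249 × 0.73 + 55 × 0.27 = 196.62 ppm.
Deficit to target: 236 − 196.62 = 39.38 mg/L.
As CaCO₃: 39.38 mg/L × 640,000 L = 25,200 g; ÷ 100.1 = 251.8 mol Ca²⁺.
Mass: 251.8 × 147 = 37,010 g.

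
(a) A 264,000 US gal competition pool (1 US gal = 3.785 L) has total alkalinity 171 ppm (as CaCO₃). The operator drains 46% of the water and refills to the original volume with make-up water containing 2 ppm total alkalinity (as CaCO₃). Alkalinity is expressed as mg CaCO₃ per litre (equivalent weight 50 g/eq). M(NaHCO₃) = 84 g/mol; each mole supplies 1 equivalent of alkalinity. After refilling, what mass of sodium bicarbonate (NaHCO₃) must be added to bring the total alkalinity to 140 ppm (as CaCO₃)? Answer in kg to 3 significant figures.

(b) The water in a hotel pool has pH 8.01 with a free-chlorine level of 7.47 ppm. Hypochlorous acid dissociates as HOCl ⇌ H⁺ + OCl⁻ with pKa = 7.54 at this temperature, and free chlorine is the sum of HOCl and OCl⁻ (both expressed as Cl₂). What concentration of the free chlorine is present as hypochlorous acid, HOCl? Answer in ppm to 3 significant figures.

(a) 78.5 kg; (b) 1.89 ppm

(a) Volume: 264,000 US gal × 3.785 L/gal = 999,240 L.
(a) After draining 46% and refilling: 171 × 0.54 + 2 × 0.46 = 93.26 ppm.
(a) Deficit to target: 140 − 93.26 = 46.74 mg/L.
(a) As CaCO₃: 46.74 mg/L × 999,240 L = 46,700 g; ÷ 50 g/eq ÷ 1 = 934.1 mol NaHCO₃.
(a) Mass: 934.1 × 84 = 78,460 g.

(b) [OCl⁻]/[HOCl] = 10^(pH − pKa) = 10^(8.01 − 7.54) = 10^0.47 = 2.951.
(b) Fraction as HOCl = 1 / (1 + 2.951) = 0.2531.
(b) HOCl = 0.2531 × 7.47 ppm = 1.891 ppm.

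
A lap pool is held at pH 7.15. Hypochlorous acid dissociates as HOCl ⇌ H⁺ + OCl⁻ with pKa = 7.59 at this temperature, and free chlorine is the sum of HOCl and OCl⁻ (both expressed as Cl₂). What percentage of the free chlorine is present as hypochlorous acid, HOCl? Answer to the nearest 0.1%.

73.4%

[OCl⁻]/[HOCl] = 10^(pH − pKa) = 10^(7.15 − 7.59) = 10^-0.44 = 0.3631.
Fraction as HOCl = 1 / (1 + 0.3631) = 0.7336.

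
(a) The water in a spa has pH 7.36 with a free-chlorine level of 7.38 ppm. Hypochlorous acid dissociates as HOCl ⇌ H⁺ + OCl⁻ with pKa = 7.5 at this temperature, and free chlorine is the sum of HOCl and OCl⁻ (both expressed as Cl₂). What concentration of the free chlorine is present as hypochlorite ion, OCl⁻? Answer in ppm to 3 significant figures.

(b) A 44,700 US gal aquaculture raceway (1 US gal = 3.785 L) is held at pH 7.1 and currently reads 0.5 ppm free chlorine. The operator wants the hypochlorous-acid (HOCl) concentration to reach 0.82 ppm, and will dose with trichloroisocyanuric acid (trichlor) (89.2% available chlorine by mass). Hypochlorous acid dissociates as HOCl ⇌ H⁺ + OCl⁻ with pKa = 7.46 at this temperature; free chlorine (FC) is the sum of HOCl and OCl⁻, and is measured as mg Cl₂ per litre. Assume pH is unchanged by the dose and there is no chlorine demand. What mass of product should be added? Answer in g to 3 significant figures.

(a) [OCl⁻]/[HOCl] = 10^(pH − pKa) = 10^(7.36 − 7.5) = 10^-0.14 = 0.7244.
(a) Fraction as HOCl = 1 / (1 + 0.7244) = 0.5799.
(a) OCl⁻ = (1 − 0.5799) × 7.38 ppm = 3.1 ppm.

(b) Volume: 44,700 US gal × 3.785 L/gal = 169,190 L.
(b) [OCl⁻]/[HOCl] = 10^(pH − pKa) = 10^(7.1 − 7.46) = 0.4365; fraction as HOCl = 1/(1 + 0.4365) = 0.6961.
(b) Free chlorine required for 0.82 ppm HOCl: 0.82 / 0.6961 = 1.178 ppm.
(b) FC to add: 1.178 − 0.5 = 0.6779 mg/L as Cl₂.
(b) Cl₂ equivalent: 0.6779 mg/L × 169,190 L = 114.7 g.
(b) Product at 89.2% available Cl: 114.7 / 0.892 = 128.6 g.

(a) 3.10 ppm; (b) 129 g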